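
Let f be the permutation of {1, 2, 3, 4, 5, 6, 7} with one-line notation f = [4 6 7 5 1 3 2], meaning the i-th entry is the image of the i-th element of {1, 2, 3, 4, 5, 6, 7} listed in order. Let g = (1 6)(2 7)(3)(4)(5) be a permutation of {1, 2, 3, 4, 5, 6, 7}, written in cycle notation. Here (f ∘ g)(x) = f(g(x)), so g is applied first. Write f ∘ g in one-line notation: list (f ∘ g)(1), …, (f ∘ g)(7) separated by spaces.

3 2 7 5 1 4 6

(f ∘ g)(x) = f(g(x)). Computing each image: f(g(1)) = f(6) = 3, f(g(2)) = f(7) = 2, f(g(3)) = f(3) = 7, f(g(4)) = f(4) = 5, f(g(5)) = f(5) = 1, f(g(6)) = f(1) = 4, f(g(7)) = f(2) = 6.
Hence f ∘ g = [3 2 7 5 1 4 6].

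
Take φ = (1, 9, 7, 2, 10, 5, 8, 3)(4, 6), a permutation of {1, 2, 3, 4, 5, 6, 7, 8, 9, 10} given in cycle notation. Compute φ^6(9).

3

9 lies in the 8-cycle (1, 9, 7, 2, 10, 5, 8, 3).
Advancing 6 steps from 9: 9 → 7 → 2 → 10 → 5 → 8 → 3.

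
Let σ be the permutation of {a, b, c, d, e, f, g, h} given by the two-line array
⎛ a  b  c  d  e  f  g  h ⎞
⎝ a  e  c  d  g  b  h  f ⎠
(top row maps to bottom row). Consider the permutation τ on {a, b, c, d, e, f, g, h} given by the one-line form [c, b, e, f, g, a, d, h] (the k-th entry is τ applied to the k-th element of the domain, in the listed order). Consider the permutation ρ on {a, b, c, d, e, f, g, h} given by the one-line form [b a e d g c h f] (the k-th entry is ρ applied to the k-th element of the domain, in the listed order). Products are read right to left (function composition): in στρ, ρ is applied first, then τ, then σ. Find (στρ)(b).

Chase b: ρ(b) = a; τ(a) = c; σ(c) = c. Hence (στρ)(b) = c.

c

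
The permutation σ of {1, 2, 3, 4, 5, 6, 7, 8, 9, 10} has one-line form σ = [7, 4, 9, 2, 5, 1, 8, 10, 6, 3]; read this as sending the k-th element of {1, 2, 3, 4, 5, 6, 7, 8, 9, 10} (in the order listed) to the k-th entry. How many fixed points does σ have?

The fixed points (elements with σ(x) = x) are {5}, so there is 1.

1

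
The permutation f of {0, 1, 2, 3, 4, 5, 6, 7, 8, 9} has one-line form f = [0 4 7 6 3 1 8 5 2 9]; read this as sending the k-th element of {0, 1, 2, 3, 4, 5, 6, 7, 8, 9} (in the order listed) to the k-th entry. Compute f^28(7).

Tracing 7 → 5 → … returns to 7 after 8 steps, so 7 lies in an 8-cycle (1, 4, 3, 6, 8, 2, 7, 5).
Since the cycle has length 8, f^28 acts on it the same as f^4 (28 mod 8 = 4).
Advancing 4 steps from 7: 7 → 5 → 1 → 4 → 3.

3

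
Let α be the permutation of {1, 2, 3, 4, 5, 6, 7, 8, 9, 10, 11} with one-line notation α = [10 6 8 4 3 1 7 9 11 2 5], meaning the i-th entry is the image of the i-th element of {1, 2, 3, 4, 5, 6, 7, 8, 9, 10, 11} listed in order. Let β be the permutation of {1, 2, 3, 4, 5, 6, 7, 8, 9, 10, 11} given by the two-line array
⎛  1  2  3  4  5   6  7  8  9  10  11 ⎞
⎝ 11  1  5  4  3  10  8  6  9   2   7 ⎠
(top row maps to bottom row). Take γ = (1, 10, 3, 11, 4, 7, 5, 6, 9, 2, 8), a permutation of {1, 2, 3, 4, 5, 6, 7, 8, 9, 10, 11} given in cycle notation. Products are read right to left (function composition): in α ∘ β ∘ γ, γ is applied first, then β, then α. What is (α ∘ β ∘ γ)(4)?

9

Chase 4: γ(4) = 7; β(7) = 8; α(8) = 9. Hence (α ∘ β ∘ γ)(4) = 9.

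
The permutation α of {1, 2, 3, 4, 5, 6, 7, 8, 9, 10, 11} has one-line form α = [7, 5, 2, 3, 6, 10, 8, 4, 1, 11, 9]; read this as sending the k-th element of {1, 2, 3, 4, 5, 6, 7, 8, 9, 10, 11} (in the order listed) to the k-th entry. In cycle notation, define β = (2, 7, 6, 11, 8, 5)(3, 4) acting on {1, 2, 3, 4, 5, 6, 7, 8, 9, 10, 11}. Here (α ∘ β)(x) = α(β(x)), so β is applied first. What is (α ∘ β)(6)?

9

(α ∘ β)(6) = α(β(6)). β(6) = 11, then α(11) = 9. So (α ∘ β)(6) = 9.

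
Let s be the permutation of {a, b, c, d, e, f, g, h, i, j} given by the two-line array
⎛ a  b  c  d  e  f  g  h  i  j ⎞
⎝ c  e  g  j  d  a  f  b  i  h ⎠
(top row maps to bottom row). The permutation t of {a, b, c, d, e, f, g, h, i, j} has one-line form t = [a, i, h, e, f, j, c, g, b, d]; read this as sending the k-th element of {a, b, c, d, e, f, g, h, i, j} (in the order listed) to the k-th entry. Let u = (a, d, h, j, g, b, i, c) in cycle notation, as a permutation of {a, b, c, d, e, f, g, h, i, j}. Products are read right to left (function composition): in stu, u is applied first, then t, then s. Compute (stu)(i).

(stu)(i) = s(t(u(i))). u(i) = c, then t(c) = h, then s(h) = b, so the result is b.

b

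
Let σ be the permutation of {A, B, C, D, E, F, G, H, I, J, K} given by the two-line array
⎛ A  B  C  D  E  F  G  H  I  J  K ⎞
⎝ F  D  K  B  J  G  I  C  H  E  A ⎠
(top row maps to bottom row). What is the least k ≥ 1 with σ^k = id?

14

Decomposing into disjoint cycles gives cycle lengths 7, 2, 2.
Since disjoint cycles commute, ord(σ) = lcm(7, 2, 2) = 14.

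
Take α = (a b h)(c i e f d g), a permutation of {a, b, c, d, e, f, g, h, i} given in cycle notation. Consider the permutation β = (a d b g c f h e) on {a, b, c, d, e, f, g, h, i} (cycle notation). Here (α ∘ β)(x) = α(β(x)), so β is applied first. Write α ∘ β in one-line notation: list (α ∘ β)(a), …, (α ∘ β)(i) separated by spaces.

(α ∘ β)(x) = α(β(x)). Computing each image: α(β(a)) = α(d) = g, α(β(b)) = α(g) = c, α(β(c)) = α(f) = d, α(β(d)) = α(b) = h, α(β(e)) = α(a) = b, α(β(f)) = α(h) = a, α(β(g)) = α(c) = i, α(β(h)) = α(e) = f, α(β(i)) = α(i) = e.
Hence α ∘ β = [g c d h b a i f e].

g c d h b a i f e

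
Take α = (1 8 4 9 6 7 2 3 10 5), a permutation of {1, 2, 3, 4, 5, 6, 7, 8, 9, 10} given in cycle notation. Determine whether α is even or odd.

The cycle lengths are 10.
A cycle is odd iff its length is even; α has 1 even-length cycle, so sgn(α) = (−1)^1 and α is odd.

odd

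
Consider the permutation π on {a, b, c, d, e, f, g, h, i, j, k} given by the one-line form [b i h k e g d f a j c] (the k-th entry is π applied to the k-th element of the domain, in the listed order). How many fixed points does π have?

2

The fixed points (elements with π(x) = x) are {e, j}, so there are 2.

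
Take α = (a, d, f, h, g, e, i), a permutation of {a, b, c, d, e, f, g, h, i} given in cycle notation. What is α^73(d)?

g

d lies in the 7-cycle (a, d, f, h, g, e, i).
Since the cycle has length 7, α^73 acts on it the same as α^3 (73 mod 7 = 3).
Advancing 3 steps from d: d → f → h → g.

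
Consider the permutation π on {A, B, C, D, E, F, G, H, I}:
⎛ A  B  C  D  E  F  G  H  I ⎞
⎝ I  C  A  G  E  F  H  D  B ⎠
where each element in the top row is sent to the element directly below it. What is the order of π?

12

Decomposing into disjoint cycles gives cycle lengths 4, 3, 1, 1.
The order is lcm(4, 3) = 12.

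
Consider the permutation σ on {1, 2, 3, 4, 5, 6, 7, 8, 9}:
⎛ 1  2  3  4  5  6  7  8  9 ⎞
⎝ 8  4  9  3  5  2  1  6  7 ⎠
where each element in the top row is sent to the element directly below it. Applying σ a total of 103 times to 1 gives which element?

7

Tracing 1 → 8 → … returns to 1 after 8 steps, so 1 lies in an 8-cycle (1 8 6 2 4 3 9 7).
Powers repeat with period 8 on this cycle, and 103 mod 8 = 7, so σ^103(1) = σ^7(1).
Advancing 7 steps from 1: 1 → 8 → 6 → 2 → 4 → 3 → 9 → 7.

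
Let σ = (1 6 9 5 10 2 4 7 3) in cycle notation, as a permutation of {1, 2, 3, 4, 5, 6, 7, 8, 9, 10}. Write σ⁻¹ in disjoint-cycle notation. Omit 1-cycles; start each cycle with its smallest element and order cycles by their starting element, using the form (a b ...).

If σ sends a → b within a cycle, σ⁻¹ sends b → a; equivalently, reverse each cycle.
After reversing and putting each cycle's least element first, σ⁻¹ = (1 3 7 4 2 10 5 9 6).

(1 3 7 4 2 10 5 9 6)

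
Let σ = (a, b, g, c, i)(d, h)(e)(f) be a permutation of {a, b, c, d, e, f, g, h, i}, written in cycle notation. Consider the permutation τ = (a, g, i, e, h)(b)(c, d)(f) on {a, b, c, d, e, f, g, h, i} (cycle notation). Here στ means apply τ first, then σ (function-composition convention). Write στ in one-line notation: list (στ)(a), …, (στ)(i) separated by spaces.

(στ)(x) = σ(τ(x)). Computing each image: σ(τ(a)) = σ(g) = c, σ(τ(b)) = σ(b) = g, σ(τ(c)) = σ(d) = h, σ(τ(d)) = σ(c) = i, σ(τ(e)) = σ(h) = d, σ(τ(f)) = σ(f) = f, σ(τ(g)) = σ(i) = a, σ(τ(h)) = σ(a) = b, σ(τ(i)) = σ(e) = e.
Hence στ = [c g h i d f a b e].

c g h i d f a b e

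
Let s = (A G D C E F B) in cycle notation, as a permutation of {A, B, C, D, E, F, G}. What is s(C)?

C appears in (A G D C E F B); the next entry (wrapping around) is E.

E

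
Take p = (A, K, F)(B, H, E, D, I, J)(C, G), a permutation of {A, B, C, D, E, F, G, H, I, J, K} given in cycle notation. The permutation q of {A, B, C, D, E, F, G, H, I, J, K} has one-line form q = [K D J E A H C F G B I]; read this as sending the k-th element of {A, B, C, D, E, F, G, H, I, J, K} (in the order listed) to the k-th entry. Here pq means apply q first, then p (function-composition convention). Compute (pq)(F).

E

(pq)(F) = p(q(F)). q(F) = H, then p(H) = E. So (pq)(F) = E.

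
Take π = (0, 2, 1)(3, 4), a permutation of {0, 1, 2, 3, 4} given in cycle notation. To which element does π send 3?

4

3 appears in (3, 4); the next entry (wrapping around) is 4.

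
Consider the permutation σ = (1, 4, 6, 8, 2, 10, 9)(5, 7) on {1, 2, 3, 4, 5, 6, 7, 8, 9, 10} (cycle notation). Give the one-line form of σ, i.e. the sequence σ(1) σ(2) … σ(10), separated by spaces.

4 10 3 6 7 8 5 2 1 9

Image by image: 1↦4, 2↦10, 3↦3, 4↦6, 5↦7, 6↦8, 7↦5, 8↦2, 9↦1, 10↦9.
So the one-line form is 4 10 3 6 7 8 5 2 1 9.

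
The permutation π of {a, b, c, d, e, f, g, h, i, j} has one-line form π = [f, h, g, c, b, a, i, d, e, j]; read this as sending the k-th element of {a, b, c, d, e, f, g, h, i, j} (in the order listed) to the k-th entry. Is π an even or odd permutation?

odd

In disjoint-cycle form the cycle lengths are 7, 2, 1.
A cycle is odd iff its length is even; π has 1 even-length cycle, so sgn(π) = (−1)^1 and π is odd.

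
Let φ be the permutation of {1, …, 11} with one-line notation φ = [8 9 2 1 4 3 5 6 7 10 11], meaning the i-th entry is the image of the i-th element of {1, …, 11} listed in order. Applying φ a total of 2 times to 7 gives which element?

4

Tracing 7 → 5 → … returns to 7 after 9 steps, so 7 lies in a 9-cycle (1, 8, 6, 3, 2, 9, 7, 5, 4).
Advancing 2 steps from 7: 7 → 5 → 4.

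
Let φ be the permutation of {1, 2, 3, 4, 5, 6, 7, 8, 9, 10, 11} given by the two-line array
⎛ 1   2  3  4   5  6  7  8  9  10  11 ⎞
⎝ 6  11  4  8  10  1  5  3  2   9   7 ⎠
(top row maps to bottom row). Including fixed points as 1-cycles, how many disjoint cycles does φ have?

3

The cycle decomposition is (1, 6)(2, 11, 7, 5, 10, 9)(3, 4, 8), which has 3 cycles (counting 1-cycles).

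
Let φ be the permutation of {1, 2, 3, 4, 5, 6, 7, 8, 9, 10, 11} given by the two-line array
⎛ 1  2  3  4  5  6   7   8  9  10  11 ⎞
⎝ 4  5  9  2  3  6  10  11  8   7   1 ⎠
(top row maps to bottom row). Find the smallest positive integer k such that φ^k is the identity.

The disjoint-cycle form of φ has cycle lengths 8, 2, 1.
The order is lcm(8, 2) = 8.

8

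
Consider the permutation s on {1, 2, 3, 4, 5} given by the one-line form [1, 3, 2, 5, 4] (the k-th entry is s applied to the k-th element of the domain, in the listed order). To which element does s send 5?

4

5 is element number 5 of the domain, and entry number 5 of the one-line form is 4, so s(5) = 4.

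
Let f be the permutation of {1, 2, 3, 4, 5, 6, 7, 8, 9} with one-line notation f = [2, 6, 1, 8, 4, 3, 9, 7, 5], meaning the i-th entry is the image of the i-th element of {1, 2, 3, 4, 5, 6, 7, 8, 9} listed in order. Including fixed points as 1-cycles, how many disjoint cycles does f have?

2

The cycle decomposition is (1, 2, 6, 3)(4, 8, 7, 9, 5), which has 2 cycles (counting 1-cycles).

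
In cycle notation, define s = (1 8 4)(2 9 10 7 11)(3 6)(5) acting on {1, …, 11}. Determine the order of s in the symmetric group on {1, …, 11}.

The cycle type of s is (5, 3, 2, 1).
The order of s is the least common multiple of its cycle lengths: lcm(5, 3, 2) = 30.

30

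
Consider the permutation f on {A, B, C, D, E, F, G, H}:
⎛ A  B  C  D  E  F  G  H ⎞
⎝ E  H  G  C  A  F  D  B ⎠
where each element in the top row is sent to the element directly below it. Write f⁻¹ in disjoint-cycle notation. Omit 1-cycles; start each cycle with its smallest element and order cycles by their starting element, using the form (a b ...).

First write f in disjoint cycles: (A E)(B H)(C G D).
The inverse reverses every cycle; in canonical form, f⁻¹ = (A E)(B H)(C D G).

(A E)(B H)(C D G)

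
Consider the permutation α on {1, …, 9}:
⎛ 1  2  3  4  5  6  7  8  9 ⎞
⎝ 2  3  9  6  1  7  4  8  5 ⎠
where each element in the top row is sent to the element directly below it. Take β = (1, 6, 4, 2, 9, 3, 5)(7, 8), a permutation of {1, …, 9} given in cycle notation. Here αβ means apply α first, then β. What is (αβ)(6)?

First apply α: α(6) = 7, then β(7) = 8. Thus (αβ)(6) = 8.

8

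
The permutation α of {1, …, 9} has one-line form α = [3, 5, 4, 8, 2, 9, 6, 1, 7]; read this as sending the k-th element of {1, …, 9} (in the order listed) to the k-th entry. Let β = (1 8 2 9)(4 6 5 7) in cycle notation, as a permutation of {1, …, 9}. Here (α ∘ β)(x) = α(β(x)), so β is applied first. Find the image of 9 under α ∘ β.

3

β(9) = 1, then α(1) = 3; composing gives (α ∘ β)(9) = 3.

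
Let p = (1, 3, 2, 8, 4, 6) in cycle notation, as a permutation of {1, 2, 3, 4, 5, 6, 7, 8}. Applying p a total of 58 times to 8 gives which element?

3

8 lies in the 6-cycle (1, 3, 2, 8, 4, 6).
On a 6-cycle, p^6 is the identity, so p^58 = p^4 there (58 ≡ 4 mod 6).
Stepping 4 places around the cycle: 8 → 4 → 6 → 1 → 3.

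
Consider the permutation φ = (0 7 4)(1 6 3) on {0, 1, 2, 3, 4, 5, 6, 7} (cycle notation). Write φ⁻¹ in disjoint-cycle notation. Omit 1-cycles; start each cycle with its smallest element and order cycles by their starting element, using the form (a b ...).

Inverting a permutation written in cycle notation just reverses the order within every cycle.
Reversing each cycle of φ and rotating so the smallest element leads gives (0 4 7)(1 3 6).

(0 4 7)(1 3 6)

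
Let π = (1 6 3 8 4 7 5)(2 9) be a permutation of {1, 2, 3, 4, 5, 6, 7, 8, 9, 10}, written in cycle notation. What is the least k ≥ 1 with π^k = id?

14

The disjoint cycles have lengths 7, 2, 1.
Since disjoint cycles commute, ord(π) = lcm(7, 2) = 14.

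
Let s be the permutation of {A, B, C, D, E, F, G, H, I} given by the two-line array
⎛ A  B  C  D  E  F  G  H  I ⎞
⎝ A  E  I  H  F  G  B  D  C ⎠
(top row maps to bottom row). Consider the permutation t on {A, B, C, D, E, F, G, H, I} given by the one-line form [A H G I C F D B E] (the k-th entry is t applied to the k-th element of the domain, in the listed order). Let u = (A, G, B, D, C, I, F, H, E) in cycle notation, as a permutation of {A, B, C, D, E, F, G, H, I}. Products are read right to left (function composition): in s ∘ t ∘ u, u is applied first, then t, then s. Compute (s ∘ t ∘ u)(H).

Chase H: u(H) = E; t(E) = C; s(C) = I. Hence (s ∘ t ∘ u)(H) = I.

I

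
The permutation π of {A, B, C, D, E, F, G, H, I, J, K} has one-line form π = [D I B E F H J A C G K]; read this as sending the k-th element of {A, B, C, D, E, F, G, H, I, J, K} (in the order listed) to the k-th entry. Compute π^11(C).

Tracing C → B → … returns to C after 3 steps, so C lies in a 3-cycle (B I C).
Powers repeat with period 3 on this cycle, and 11 mod 3 = 2, so π^11(C) = π^2(C).
Advancing 2 steps from C: C → B → I.

I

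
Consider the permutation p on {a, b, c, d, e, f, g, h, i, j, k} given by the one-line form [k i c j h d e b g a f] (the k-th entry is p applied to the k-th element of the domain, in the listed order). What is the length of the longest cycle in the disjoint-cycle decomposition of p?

Decomposing into disjoint cycles gives (a, k, f, d, j)(b, i, g, e, h); the longest has length 5.

5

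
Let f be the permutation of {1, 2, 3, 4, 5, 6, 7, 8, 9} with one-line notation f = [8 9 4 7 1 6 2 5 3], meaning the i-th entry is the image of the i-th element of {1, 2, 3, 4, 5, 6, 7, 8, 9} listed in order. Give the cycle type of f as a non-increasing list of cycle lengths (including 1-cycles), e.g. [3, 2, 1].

The disjoint cycles are (1 8 5)(2 9 3 4 7)(6), with lengths 5, 3, 1 in non-increasing order.

[5, 3, 1]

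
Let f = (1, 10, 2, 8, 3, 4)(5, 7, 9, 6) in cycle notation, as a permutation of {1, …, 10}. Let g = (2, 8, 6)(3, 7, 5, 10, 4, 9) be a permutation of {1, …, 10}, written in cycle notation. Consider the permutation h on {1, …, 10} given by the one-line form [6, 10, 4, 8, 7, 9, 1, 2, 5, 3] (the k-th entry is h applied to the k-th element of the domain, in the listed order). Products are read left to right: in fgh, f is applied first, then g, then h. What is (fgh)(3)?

Chase 3: f(3) = 4; g(4) = 9; h(9) = 5. Hence (fgh)(3) = 5.

5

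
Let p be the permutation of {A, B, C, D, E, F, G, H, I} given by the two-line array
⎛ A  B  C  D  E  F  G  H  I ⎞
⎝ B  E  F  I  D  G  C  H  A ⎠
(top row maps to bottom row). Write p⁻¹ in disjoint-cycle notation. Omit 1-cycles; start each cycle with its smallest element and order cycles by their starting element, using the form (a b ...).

The cycle decomposition of p is (A B E D I)(C F G).
The inverse reverses every cycle; in canonical form, p⁻¹ = (A I D E B)(C G F).

(A I D E B)(C G F)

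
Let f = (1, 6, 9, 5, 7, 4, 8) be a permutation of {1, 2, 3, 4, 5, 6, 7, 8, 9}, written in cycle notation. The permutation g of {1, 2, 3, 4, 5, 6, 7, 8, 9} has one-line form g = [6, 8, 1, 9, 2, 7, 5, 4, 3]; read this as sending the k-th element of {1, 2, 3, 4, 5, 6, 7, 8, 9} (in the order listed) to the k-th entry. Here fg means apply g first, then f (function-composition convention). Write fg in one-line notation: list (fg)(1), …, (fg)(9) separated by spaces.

9 1 6 5 2 4 7 8 3

For each element, apply g then f: 1 → 6 → 9; 2 → 8 → 1; 3 → 1 → 6; 4 → 9 → 5; 5 → 2 → 2; 6 → 7 → 4; 7 → 5 → 7; 8 → 4 → 8; 9 → 3 → 3.
Collecting the images, fg = [9 1 6 5 2 4 7 8 3].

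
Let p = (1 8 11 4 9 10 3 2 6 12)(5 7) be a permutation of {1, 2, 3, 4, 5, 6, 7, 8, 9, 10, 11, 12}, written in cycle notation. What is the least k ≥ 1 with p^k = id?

The cycle type of p is (10, 2).
Since disjoint cycles commute, ord(p) = lcm(10, 2) = 10.

10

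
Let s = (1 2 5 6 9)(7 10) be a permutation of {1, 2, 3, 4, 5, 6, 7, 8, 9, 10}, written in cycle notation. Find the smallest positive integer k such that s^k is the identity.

The disjoint cycles have lengths 5, 2, 1, 1, 1.
The order is lcm(5, 2) = 10.

10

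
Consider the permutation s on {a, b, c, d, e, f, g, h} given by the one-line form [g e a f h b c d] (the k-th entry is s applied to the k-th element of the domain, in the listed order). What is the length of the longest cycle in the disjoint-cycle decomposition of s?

Decomposing into disjoint cycles gives (a g c)(b e h d f); the longest has length 5.

5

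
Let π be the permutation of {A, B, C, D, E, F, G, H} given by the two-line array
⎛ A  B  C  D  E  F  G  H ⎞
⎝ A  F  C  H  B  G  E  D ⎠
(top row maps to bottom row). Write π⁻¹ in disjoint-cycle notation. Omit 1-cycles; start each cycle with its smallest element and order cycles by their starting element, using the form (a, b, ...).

First write π in disjoint cycles: (B, F, G, E)(D, H).
The inverse reverses every cycle; in canonical form, π⁻¹ = (B, E, G, F)(D, H).

(B, E, G, F)(D, H)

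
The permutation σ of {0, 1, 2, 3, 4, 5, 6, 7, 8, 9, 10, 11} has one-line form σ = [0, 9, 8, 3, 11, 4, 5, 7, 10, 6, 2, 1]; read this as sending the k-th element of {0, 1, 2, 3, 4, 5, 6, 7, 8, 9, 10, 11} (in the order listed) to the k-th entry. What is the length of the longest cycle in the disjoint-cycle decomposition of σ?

6

Decomposing into disjoint cycles gives (1 9 6 5 4 11)(2 8 10); the longest has length 6.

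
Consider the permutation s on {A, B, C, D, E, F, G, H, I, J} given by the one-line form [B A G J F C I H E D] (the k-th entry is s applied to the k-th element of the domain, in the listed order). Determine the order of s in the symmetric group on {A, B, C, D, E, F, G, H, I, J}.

Decomposing into disjoint cycles gives cycle lengths 5, 2, 2, 1.
The order is lcm(5, 2, 2) = 10.

10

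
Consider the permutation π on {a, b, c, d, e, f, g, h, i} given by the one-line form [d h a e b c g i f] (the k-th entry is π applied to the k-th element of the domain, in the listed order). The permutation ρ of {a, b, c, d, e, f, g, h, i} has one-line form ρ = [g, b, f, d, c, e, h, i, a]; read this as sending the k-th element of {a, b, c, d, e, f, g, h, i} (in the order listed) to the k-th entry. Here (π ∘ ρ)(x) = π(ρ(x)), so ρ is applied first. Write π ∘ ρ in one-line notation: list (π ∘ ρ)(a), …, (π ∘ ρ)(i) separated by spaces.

g h c e a b i f d

(π ∘ ρ)(x) = π(ρ(x)). Computing each image: π(ρ(a)) = π(g) = g, π(ρ(b)) = π(b) = h, π(ρ(c)) = π(f) = c, π(ρ(d)) = π(d) = e, π(ρ(e)) = π(c) = a, π(ρ(f)) = π(e) = b, π(ρ(g)) = π(h) = i, π(ρ(h)) = π(i) = f, π(ρ(i)) = π(a) = d.
Hence π ∘ ρ = [g h c e a b i f d].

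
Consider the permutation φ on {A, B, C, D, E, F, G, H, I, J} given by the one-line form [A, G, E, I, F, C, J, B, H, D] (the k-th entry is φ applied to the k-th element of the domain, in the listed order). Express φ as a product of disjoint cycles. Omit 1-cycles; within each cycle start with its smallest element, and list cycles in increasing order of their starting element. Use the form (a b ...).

(B G J D I H)(C E F)

Iterating φ from B gives B → G → J → D → I → H → B; that is the 6-cycle (B G J D I H).
Repeating from the next unused element and collecting all non-trivial cycles gives (B G J D I H)(C E F).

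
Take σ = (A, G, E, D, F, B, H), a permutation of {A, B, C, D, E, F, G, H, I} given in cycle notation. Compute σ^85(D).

D lies in the 7-cycle (A, G, E, D, F, B, H).
Since the cycle has length 7, σ^85 acts on it the same as σ^1 (85 mod 7 = 1).
Stepping 1 place around the cycle: D → F.

F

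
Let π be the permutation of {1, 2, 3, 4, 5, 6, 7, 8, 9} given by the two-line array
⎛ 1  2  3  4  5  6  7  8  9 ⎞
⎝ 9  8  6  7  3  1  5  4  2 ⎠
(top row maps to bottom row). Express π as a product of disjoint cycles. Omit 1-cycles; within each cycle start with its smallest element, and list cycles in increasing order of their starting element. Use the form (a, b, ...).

(1, 9, 2, 8, 4, 7, 5, 3, 6)

Start at 1 and follow images: 1 → 9 → 2 → 8 → 4 → 7 → 5 → 3 → 6 → 1, giving the cycle (1, 9, 2, 8, 4, 7, 5, 3, 6).
Repeating from the next unused element and collecting all non-trivial cycles gives (1, 9, 2, 8, 4, 7, 5, 3, 6).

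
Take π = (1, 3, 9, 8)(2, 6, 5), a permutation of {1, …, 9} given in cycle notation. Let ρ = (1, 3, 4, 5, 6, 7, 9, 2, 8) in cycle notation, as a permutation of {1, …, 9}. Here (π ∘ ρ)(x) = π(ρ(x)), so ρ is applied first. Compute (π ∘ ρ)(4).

2

ρ(4) = 5, then π(5) = 2; composing gives (π ∘ ρ)(4) = 2.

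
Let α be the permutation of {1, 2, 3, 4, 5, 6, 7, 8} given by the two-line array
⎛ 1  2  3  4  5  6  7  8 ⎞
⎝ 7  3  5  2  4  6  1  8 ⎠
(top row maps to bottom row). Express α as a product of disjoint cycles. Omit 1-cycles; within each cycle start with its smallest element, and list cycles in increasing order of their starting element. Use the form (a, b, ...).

From 1: 1 → 7 → 1, closing the cycle (1, 7).
Continuing from each remaining unvisited element yields (1, 7)(2, 3, 5, 4).

(1, 7)(2, 3, 5, 4)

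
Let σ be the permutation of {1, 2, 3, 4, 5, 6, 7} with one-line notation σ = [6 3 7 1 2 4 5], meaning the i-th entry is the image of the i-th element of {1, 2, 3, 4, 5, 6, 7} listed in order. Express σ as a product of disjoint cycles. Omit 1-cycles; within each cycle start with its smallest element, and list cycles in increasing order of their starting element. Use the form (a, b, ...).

Start at 1 and follow images: 1 → 6 → 4 → 1, giving the cycle (1, 6, 4).
Repeating from the next unused element and collecting all non-trivial cycles gives (1, 6, 4)(2, 3, 7, 5).

(1, 6, 4)(2, 3, 7, 5)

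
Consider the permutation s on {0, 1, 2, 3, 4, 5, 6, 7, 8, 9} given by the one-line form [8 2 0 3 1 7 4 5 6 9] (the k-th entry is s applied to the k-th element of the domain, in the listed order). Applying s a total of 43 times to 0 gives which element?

8

Tracing 0 → 8 → … returns to 0 after 6 steps, so 0 lies in a 6-cycle (0, 8, 6, 4, 1, 2).
Powers repeat with period 6 on this cycle, and 43 mod 6 = 1, so s^43(0) = s^1(0).
Advancing 1 step from 0: 0 → 8.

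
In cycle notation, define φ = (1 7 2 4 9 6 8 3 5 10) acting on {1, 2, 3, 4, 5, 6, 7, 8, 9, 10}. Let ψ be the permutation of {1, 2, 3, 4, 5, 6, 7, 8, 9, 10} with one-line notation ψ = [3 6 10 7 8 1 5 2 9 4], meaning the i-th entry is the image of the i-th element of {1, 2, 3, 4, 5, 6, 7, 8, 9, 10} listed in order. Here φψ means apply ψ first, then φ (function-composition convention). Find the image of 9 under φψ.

(φψ)(9) = φ(ψ(9)). ψ(9) = 9, then φ(9) = 6. So (φψ)(9) = 6.

6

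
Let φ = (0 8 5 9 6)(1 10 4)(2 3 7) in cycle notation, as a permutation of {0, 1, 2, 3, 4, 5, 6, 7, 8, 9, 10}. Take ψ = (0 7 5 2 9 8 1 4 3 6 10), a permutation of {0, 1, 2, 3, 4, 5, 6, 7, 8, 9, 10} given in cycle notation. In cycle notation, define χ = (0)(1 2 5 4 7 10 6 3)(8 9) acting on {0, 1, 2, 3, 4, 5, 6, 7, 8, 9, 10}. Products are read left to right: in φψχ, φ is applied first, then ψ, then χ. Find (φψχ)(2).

(φψχ)(2) = χ(ψ(φ(2))). φ(2) = 3, then ψ(3) = 6, then χ(6) = 3, so the result is 3.

3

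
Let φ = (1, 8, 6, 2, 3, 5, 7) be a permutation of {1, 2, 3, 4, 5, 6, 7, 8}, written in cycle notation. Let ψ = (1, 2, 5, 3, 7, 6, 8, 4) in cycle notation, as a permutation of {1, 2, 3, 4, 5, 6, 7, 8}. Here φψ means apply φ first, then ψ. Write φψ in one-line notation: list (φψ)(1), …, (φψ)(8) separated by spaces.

4 7 3 1 6 5 2 8

Chase each element through φ then ψ: 1 → 8 → 4; 2 → 3 → 7; 3 → 5 → 3; 4 → 4 → 1; 5 → 7 → 6; 6 → 2 → 5; 7 → 1 → 2; 8 → 6 → 8.
Collecting the images, φψ = [4 7 3 1 6 5 2 8].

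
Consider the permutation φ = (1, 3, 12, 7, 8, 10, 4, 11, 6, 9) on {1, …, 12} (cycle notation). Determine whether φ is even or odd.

The cycle lengths are 10, 1, 1.
A cycle of length ℓ contributes ℓ−1 transpositions, so φ is a product of 9 transpositions — odd.

odd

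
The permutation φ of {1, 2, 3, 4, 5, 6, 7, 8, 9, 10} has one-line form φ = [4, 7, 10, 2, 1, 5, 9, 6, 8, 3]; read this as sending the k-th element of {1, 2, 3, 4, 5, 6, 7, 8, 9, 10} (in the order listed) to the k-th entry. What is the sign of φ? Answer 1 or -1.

In disjoint-cycle form the cycle lengths are 8, 2.
A cycle is odd iff its length is even; φ has 2 even-length cycles, so sgn(φ) = (−1)^2 and φ is even.

1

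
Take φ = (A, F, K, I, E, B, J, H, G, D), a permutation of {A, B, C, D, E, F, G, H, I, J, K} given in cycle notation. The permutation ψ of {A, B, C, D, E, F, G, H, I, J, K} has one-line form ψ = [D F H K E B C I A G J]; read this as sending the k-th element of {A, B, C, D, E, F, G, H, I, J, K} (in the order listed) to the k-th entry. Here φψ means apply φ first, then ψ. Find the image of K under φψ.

φ(K) = I, then ψ(I) = A; composing gives (φψ)(K) = A.

A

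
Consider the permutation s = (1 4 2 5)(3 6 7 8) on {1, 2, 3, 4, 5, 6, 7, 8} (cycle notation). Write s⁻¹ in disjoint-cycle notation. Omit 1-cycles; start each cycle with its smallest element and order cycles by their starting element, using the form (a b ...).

(1 5 2 4)(3 8 7 6)

The inverse reverses each cycle.
Reversing each cycle of s and rotating so the smallest element leads gives (1 5 2 4)(3 8 7 6).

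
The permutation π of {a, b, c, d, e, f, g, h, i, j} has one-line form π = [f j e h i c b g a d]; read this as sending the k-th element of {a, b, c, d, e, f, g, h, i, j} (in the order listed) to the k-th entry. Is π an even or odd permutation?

even

In disjoint-cycle form the cycle lengths are 5, 5.
A cycle is odd iff its length is even; π has 0 even-length cycles, so sgn(π) = (−1)^0 and π is even.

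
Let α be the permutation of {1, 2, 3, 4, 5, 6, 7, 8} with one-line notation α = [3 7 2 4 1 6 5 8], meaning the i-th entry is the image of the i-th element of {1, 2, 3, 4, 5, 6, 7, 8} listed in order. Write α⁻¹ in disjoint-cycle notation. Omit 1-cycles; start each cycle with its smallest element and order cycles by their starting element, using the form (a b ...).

First write α in disjoint cycles: (1 3 2 7 5).
The inverse reverses every cycle; in canonical form, α⁻¹ = (1 5 7 2 3).

(1 5 7 2 3)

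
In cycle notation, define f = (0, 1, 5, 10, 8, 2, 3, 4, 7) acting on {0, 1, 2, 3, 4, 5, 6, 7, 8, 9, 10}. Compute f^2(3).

7

3 lies in the 9-cycle (0, 1, 5, 10, 8, 2, 3, 4, 7).
Advancing 2 steps from 3: 3 → 4 → 7.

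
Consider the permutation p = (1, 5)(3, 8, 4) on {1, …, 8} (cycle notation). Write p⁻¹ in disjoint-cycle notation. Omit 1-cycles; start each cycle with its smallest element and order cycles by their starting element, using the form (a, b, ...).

If p sends a → b within a cycle, p⁻¹ sends b → a; equivalently, reverse each cycle.
Reversing each cycle of p and rotating so the smallest element leads gives (1, 5)(3, 4, 8).

(1, 5)(3, 4, 8)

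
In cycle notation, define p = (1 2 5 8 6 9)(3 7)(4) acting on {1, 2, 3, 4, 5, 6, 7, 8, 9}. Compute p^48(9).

9 lies in the 6-cycle (1 2 5 8 6 9).
Powers repeat with period 6 on this cycle, and 48 mod 6 = 0, so p^48(9) = p^0(9).
So p^48(9) = 9.

9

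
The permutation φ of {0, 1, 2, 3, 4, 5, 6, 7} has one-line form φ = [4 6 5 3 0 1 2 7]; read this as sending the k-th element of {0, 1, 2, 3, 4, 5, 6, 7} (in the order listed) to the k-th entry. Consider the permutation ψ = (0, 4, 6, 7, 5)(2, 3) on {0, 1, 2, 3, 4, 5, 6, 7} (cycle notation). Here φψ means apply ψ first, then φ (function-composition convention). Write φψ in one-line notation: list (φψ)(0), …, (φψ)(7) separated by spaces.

0 6 3 5 2 4 7 1

For each element, apply ψ then φ: 0 → 4 → 0; 1 → 1 → 6; 2 → 3 → 3; 3 → 2 → 5; 4 → 6 → 2; 5 → 0 → 4; 6 → 7 → 7; 7 → 5 → 1.
Collecting the images, φψ = [0 6 3 5 2 4 7 1].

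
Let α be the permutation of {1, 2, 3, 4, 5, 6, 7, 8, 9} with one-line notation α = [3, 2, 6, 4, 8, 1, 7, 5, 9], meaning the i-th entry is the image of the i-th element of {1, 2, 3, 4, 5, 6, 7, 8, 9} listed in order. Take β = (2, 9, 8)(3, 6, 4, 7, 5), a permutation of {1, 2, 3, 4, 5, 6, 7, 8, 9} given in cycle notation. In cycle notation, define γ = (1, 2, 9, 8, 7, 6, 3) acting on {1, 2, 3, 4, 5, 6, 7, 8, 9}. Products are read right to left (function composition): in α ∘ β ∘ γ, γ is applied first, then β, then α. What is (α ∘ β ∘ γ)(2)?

5

(α ∘ β ∘ γ)(2) = α(β(γ(2))). γ(2) = 9, then β(9) = 8, then α(8) = 5, so the result is 5.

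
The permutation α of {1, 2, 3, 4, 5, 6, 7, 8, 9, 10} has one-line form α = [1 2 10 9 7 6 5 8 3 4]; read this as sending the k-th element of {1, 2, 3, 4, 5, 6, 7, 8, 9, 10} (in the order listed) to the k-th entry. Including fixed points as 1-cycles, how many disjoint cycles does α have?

The cycle decomposition is (1)(2)(3 10 4 9)(5 7)(6)(8), which has 6 cycles (counting 1-cycles).

6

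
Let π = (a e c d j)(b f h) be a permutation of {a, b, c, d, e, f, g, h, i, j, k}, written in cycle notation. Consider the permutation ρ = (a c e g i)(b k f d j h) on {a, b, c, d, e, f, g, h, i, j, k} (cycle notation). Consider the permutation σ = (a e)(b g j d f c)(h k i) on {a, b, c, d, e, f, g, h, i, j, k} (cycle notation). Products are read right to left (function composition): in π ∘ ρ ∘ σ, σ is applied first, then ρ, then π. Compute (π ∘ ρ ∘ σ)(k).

e

(π ∘ ρ ∘ σ)(k) = π(ρ(σ(k))). σ(k) = i, then ρ(i) = a, then π(a) = e, so the result is e.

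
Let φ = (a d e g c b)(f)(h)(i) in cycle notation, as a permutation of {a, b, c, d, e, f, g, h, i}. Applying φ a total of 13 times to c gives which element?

c lies in the 6-cycle (a d e g c b).
Since the cycle has length 6, φ^13 acts on it the same as φ^1 (13 mod 6 = 1).
Stepping 1 place around the cycle: c → b.

b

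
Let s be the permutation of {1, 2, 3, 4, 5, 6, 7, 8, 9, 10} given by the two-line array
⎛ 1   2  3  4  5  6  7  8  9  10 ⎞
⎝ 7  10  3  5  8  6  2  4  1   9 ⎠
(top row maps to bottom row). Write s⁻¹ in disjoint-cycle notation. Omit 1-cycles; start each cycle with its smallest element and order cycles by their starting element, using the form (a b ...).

First write s in disjoint cycles: (1 7 2 10 9)(4 5 8).
The inverse reverses every cycle; in canonical form, s⁻¹ = (1 9 10 2 7)(4 8 5).

(1 9 10 2 7)(4 8 5)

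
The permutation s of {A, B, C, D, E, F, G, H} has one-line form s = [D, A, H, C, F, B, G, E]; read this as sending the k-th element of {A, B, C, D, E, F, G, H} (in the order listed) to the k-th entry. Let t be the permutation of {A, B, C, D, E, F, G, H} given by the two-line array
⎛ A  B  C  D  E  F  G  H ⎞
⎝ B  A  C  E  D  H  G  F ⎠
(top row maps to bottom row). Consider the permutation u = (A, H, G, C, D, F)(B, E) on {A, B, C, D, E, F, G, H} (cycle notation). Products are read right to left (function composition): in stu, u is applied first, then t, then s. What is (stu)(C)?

(stu)(C) = s(t(u(C))). u(C) = D, then t(D) = E, then s(E) = F, so the result is F.

F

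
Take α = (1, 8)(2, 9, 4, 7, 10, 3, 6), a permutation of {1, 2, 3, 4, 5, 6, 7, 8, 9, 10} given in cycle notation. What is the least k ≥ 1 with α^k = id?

The disjoint cycles have lengths 7, 2, 1.
The order is lcm(7, 2) = 14.

14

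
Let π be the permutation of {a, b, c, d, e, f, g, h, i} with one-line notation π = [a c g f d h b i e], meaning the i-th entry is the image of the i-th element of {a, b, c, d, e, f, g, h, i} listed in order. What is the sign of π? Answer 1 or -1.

1

In disjoint-cycle form the cycle lengths are 5, 3, 1.
A cycle of length ℓ contributes ℓ−1 transpositions, so π is a product of 4 + 2 = 6 transpositions — even.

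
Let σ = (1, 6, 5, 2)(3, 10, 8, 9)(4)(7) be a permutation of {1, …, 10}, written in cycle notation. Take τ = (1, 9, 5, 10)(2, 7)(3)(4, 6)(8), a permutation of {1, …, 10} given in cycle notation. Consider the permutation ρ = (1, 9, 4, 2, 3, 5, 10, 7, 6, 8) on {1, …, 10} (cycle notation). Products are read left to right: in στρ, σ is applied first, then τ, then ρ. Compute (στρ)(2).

4

Chase 2: σ(2) = 1; τ(1) = 9; ρ(9) = 4. Hence (στρ)(2) = 4.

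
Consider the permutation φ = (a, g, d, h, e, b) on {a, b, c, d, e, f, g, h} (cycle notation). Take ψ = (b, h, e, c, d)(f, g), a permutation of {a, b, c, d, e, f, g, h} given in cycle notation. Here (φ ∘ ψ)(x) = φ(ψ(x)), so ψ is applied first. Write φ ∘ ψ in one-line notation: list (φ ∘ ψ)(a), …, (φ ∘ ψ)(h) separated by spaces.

(φ ∘ ψ)(x) = φ(ψ(x)). Computing each image: φ(ψ(a)) = φ(a) = g, φ(ψ(b)) = φ(h) = e, φ(ψ(c)) = φ(d) = h, φ(ψ(d)) = φ(b) = a, φ(ψ(e)) = φ(c) = c, φ(ψ(f)) = φ(g) = d, φ(ψ(g)) = φ(f) = f, φ(ψ(h)) = φ(e) = b.
Hence φ ∘ ψ = [g e h a c d f b].

g e h a c d f b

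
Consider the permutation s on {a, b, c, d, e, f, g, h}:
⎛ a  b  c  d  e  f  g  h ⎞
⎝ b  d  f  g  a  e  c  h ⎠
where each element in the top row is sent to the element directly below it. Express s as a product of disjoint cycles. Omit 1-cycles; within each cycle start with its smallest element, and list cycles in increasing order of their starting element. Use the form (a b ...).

Start at a and follow images: a → b → d → g → c → f → e → a, giving the cycle (a b d g c f e).
Continuing from each remaining unvisited element yields (a b d g c f e).

(a b d g c f e)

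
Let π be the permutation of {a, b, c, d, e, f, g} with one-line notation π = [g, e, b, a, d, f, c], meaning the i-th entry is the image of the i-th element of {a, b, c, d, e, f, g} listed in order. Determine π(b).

e

b is element number 2 of the domain, and entry number 2 of the one-line form is e, so π(b) = e.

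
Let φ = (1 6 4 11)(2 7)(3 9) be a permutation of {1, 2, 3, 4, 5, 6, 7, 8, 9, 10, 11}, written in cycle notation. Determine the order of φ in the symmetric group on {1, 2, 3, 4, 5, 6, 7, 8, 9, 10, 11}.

The cycle type of φ is (4, 2, 2, 1, 1, 1).
The order of φ is the least common multiple of its cycle lengths: lcm(4, 2, 2) = 4.

4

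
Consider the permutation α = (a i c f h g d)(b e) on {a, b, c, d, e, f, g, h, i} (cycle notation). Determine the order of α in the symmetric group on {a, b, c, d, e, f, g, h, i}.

The cycle type of α is (7, 2).
The order of α is the least common multiple of its cycle lengths: lcm(7, 2) = 14.

14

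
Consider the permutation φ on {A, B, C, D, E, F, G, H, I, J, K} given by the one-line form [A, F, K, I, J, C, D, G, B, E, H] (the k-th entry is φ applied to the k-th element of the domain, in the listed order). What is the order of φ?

8

Decomposing into disjoint cycles gives cycle lengths 8, 2, 1.
The order is lcm(8, 2) = 8.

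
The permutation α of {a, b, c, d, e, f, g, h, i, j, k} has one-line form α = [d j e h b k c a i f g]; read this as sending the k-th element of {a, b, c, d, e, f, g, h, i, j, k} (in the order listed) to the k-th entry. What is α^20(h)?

d

Tracing h → a → … returns to h after 3 steps, so h lies in a 3-cycle (a, d, h).
Since the cycle has length 3, α^20 acts on it the same as α^2 (20 mod 3 = 2).
Advancing 2 steps from h: h → a → d.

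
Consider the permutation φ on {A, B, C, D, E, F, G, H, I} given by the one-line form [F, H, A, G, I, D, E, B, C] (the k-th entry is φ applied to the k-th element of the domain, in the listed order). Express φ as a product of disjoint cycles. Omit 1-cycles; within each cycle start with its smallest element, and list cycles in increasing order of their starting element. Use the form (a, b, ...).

Iterating φ from A gives A → F → D → G → E → I → C → A; that is the 7-cycle (A, F, D, G, E, I, C).
Continuing from each remaining unvisited element yields (A, F, D, G, E, I, C)(B, H).

(A, F, D, G, E, I, C)(B, H)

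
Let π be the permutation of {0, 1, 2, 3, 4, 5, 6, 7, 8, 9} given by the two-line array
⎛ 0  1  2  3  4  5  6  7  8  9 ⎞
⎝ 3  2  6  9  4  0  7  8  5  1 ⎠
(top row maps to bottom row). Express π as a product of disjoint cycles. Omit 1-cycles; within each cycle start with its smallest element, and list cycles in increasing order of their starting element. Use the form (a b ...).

Iterating π from 0 gives 0 → 3 → 9 → 1 → 2 → 6 → 7 → 8 → 5 → 0; that is the 9-cycle (0 3 9 1 2 6 7 8 5).
Continuing from each remaining unvisited element yields (0 3 9 1 2 6 7 8 5).

(0 3 9 1 2 6 7 8 5)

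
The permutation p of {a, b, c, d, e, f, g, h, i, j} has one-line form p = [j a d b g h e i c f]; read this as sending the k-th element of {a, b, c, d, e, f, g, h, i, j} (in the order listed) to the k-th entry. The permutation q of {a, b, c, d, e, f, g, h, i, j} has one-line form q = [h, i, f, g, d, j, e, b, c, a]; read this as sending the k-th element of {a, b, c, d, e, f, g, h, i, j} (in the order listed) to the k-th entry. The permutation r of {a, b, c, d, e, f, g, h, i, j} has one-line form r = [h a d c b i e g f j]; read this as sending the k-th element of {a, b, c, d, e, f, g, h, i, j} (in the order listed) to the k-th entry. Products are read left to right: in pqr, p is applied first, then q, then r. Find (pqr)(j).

j

(pqr)(j) = r(q(p(j))). p(j) = f, then q(f) = j, then r(j) = j, so the result is j.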